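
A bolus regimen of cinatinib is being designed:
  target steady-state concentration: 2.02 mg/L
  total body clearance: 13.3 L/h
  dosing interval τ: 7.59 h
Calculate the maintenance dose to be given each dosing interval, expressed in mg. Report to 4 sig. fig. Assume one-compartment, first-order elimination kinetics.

203.9 mg

At steady state, Dose/τ = Css × CL.
Dose = Css × CL × τ = 2.02 × 13.30 × 7.59 = 203.9 mg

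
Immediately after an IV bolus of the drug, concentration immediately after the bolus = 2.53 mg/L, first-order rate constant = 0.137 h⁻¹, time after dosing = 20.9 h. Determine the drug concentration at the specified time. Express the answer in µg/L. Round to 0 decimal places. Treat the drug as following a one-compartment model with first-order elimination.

144 µg/L

C = C₀ · e^(−k·t) = 2.530 × e^(−0.1370 × 20.9)
  = 2.530 × 0.05708 = 0.1444 mg/L
Convert: 0.1444 mg/L × 1000 = 144.4 µg/L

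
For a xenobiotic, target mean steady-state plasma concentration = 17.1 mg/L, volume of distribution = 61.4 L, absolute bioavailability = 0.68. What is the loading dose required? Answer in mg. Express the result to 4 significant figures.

1544 mg

LD = Css × Vd / F = 17.1 × 61.4 / 0.68 = 1544 mg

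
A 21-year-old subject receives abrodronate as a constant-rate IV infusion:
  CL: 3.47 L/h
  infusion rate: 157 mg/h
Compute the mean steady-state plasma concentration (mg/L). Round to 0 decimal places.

At steady state Css = R₀ / CL = 157 / 3.470 = 45.24 mg/L

45 mg/L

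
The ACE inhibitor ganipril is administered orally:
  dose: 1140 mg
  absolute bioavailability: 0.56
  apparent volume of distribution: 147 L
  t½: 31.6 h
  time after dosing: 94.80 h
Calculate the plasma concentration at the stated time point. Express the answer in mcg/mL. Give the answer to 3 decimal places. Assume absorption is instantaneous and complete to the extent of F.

0.543 mcg/mL

Amount reaching circulation = F × Dose = 0.56 × 1140 = 638.4 mg
C₀ = F·Dose / Vd = 638.4 / 147 = 4.343 mg/L
k = ln2 / t½ = 0.693147 / 31.6 = 0.02194 h⁻¹
t / t½ = 94.80 / 31.6 = 3 half-lives
C = C₀ × (1/2)^3 = 4.343 × 0.1250 = 0.5429 mg/L
(0.5429 mg/L = 0.5429 mcg/mL)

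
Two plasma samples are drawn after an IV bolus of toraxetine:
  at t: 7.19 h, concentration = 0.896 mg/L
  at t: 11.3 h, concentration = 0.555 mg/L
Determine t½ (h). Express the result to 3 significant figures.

5.95 h

k = ln(C₁/C₂) / (t₂ − t₁) = ln(0.896/0.555) / (11.3 − 7.19)
  = 0.4790 / 4.110 = 0.1165 h⁻¹
t½ = ln2 / k = 0.693147 / 0.1165 = 5.950 h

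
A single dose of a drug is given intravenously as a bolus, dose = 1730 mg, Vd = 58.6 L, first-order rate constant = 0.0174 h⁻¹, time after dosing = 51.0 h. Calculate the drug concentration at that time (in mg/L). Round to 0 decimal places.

12 mg/L

C₀ = Dose / Vd = 1730 / 58.6 = 29.52 mg/L
C = C₀ · e^(−k·t) = 29.52 × e^(−0.01740 × 51.0)
  = 29.52 × 0.4117 = 12.15 mg/L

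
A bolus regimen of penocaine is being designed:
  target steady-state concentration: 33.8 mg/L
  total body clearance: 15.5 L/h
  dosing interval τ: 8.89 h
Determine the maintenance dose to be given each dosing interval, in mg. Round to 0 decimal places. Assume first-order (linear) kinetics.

4657 mg

At steady state, Dose/τ = Css × CL.
Dose = Css × CL × τ = 33.8 × 15.50 × 8.89 = 4657 mg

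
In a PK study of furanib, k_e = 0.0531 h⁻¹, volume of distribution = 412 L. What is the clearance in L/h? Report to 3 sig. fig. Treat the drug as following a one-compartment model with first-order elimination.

CL = k × Vd = 0.0531 × 412 = 21.88 L/h

21.9 L/h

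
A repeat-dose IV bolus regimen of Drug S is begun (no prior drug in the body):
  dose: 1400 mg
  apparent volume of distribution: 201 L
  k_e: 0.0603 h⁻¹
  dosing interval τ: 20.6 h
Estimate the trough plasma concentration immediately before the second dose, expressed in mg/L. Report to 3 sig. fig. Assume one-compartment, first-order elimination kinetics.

C₀ per dose = Dose / Vd = 1400 / 201 = 6.965 mg/L
Fraction remaining after one interval: r = e^(−kτ) = e^(−0.06030 × 20.6) = 0.2888
Before dose 2, 1 dose has been given (aged 1τ).
C_trough = C₀ × r = 6.965 × 0.2888 = 2.011 mg/L

2.01 mg/L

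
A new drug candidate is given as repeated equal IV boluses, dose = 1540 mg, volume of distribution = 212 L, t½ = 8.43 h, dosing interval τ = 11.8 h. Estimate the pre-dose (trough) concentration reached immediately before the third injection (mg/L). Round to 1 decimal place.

3.8 mg/L

C₀ per dose = Dose / Vd = 1540 / 212 = 7.264 mg/L
k = ln2 / t½ = 0.693147 / 8.43 = 0.08222 h⁻¹
Fraction remaining after one interval: r = e^(−kτ) = e^(−0.08222 × 11.8) = 0.3790
Before dose 3, 2 doses have been given (aged 1τ, 2τ).
C_trough = C₀ × (r + r²) = 7.264 × (0.3790 + 0.1436) = 3.796 mg/L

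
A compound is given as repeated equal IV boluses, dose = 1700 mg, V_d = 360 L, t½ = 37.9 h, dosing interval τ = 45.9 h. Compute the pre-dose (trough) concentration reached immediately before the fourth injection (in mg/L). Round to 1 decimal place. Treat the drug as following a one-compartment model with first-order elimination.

C₀ per dose = Dose / Vd = 1700 / 360 = 4.722 mg/L
k = ln2 / t½ = 0.693147 / 37.9 = 0.01829 h⁻¹
Fraction remaining after one interval: r = e^(−kτ) = e^(−0.01829 × 45.9) = 0.4319
Before dose 4, 3 doses have been given (aged 1τ, 2τ, 3τ).
C_trough = C₀ × (r + r² + … + r^3) = C₀ × r(1−r^3)/(1−r)
        = 4.722 × 0.4319 × (1 − 0.08057) / (1 − 0.4319) = 3.301 mg/L

3.3 mg/L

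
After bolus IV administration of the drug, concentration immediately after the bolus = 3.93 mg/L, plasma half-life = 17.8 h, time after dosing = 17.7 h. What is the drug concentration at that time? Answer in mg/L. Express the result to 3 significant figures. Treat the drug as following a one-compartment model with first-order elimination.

1.97 mg/L

k = ln2 / t½ = 0.693147 / 17.8 = 0.03894 h⁻¹
C = C₀ · e^(−k·t) = 3.930 × e^(−0.03894 × 17.7)
  = 3.930 × 0.5020 = 1.973 mg/L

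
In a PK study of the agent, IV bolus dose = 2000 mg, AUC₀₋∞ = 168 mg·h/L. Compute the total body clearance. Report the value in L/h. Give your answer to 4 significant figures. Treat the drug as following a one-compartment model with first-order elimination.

11.90 L/h

CL = Dose / AUC = 2000 / 168 = 11.90 L/h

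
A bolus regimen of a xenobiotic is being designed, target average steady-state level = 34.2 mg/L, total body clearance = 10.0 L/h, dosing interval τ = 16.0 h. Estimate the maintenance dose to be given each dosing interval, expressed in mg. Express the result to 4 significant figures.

At steady state, Dose/τ = Css × CL.
Dose = Css × CL × τ = 34.2 × 10.00 × 16.0 = 5472 mg

5472 mg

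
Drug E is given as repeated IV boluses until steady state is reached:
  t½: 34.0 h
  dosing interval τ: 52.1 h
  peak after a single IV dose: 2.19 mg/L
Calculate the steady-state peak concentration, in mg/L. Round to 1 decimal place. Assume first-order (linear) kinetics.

k = ln2 / t½ = 0.693147 / 34.0 = 0.02039 h⁻¹
e^(−kτ) = e^(−0.02039 × 52.1) = 0.3457
Accumulation ratio R = 1 / (1 − e^(−kτ)) = 1 / (1 − 0.3457) = 1.528
Steady-state peak = C₀ × R = 2.19 × 1.528 = 3.346 mg/L

3.3 mg/L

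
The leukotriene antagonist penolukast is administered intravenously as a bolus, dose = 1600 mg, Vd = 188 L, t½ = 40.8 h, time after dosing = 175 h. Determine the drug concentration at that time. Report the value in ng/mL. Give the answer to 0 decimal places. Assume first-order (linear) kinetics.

435 ng/mL

C₀ = Dose / Vd = 1600 / 188 = 8.511 mg/L
k = ln2 / t½ = 0.693147 / 40.8 = 0.01699 h⁻¹
C = C₀ · e^(−k·t) = 8.511 × e^(−0.01699 × 175)
  = 8.511 × 0.05114 = 0.4353 mg/L
Convert: 0.4353 mg/L × 1000 = 435.3 ng/mL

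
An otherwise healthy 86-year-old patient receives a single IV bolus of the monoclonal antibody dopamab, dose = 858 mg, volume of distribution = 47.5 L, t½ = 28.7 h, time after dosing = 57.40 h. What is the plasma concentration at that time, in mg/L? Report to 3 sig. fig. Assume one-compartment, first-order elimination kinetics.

4.52 mg/L

C₀ = Dose / Vd = 858.0 / 47.5 = 18.06 mg/L
k = ln2 / t½ = 0.693147 / 28.7 = 0.02415 h⁻¹
t / t½ = 57.40 / 28.7 = 2 half-lives
C = C₀ × (1/2)^2 = 18.06 × 0.2500 = 4.515 mg/L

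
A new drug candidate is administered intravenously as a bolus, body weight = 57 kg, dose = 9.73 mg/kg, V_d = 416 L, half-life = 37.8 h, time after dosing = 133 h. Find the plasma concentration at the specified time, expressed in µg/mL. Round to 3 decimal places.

0.116 µg/mL

Total dose = 9.73 × 57 = 554.6 mg
C₀ = Dose / Vd = 554.6 / 416 = 1.333 mg/L
k = ln2 / t½ = 0.693147 / 37.8 = 0.01834 h⁻¹
C = C₀ · e^(−k·t) = 1.333 × e^(−0.01834 × 133)
  = 1.333 × 0.08723 = 0.1163 mg/L
(0.1163 mg/L = 0.1163 µg/mL)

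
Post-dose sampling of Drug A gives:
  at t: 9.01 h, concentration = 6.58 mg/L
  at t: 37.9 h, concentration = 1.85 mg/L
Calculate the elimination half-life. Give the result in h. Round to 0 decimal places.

k = ln(C₁/C₂) / (t₂ − t₁) = ln(6.58/1.85) / (37.9 − 9.01)
  = 1.269 / 28.89 = 0.04393 h⁻¹
t½ = ln2 / k = 0.693147 / 0.04393 = 15.78 h

16 h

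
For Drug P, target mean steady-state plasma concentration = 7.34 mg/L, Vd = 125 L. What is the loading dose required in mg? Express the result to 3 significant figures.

LD = Css × Vd = 7.34 × 125 = 917.5 mg

918 mg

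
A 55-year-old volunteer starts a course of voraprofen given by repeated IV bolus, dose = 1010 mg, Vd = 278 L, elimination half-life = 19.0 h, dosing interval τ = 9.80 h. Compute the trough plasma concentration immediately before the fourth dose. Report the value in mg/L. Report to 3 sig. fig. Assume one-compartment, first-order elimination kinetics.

C₀ per dose = Dose / Vd = 1010 / 278 = 3.633 mg/L
k = ln2 / t½ = 0.693147 / 19.0 = 0.03648 h⁻¹
Fraction remaining after one interval: r = e^(−kτ) = e^(−0.03648 × 9.80) = 0.6994
Before dose 4, 3 doses have been given (aged 1τ, 2τ, 3τ).
C_trough = C₀ × (r + r² + … + r^3) = C₀ × r(1−r^3)/(1−r)
        = 3.633 × 0.6994 × (1 − 0.3421) / (1 − 0.6994) = 5.561 mg/L

5.56 mg/L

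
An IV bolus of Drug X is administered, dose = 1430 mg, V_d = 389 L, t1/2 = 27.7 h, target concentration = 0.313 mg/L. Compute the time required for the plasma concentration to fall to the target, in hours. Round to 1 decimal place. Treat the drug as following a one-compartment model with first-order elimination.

98.4 h

C₀ = Dose / Vd = 1430 / 389 = 3.676 mg/L
k = ln2 / t½ = 0.693147 / 27.7 = 0.02502 h⁻¹
t = ln(C₀ / C) / k = ln(3.676 / 0.313) / 0.02502
  = ln(11.74) / 0.02502 = 2.463 / 0.02502 = 98.44 h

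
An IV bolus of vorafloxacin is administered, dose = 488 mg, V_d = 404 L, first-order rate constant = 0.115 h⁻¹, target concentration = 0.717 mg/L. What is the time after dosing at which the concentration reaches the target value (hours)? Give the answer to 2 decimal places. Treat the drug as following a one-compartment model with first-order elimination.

4.54 h

C₀ = Dose / Vd = 488.0 / 404 = 1.208 mg/L
t = ln(C₀ / C) / k = ln(1.208 / 0.717) / 0.1150
  = ln(1.685) / 0.1150 = 0.5218 / 0.1150 = 4.537 h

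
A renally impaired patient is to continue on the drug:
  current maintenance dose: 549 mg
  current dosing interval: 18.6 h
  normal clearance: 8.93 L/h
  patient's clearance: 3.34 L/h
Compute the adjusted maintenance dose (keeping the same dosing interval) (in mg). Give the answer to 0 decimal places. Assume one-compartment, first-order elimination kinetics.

205 mg

To keep the same average steady-state level, dosing rate must scale with clearance.
CL ratio = 3.34 / 8.93 = 0.3740
New dose (same interval) = 549 × 0.3740 = 205.3 mg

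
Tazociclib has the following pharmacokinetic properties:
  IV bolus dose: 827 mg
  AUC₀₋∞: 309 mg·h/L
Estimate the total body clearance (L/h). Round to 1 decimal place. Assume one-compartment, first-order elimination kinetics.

2.7 L/h

CL = Dose / AUC = 827 / 309 = 2.676 L/h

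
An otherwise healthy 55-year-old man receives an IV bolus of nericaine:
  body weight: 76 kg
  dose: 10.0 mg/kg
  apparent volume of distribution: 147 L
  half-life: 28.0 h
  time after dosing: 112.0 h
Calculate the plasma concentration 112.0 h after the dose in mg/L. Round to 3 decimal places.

Total dose = 10.0 × 76 = 760.0 mg
C₀ = Dose / Vd = 760.0 / 147 = 5.170 mg/L
k = ln2 / t½ = 0.693147 / 28.0 = 0.02476 h⁻¹
t / t½ = 112.0 / 28.0 = 4 half-lives
C = C₀ × (1/2)^4 = 5.170 × 0.06250 = 0.3231 mg/L

0.323 mg/L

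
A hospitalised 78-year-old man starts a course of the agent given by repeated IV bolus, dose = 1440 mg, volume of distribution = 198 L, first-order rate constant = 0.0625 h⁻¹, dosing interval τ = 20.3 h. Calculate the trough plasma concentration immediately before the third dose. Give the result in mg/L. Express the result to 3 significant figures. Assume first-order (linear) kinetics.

C₀ per dose = Dose / Vd = 1440 / 198 = 7.273 mg/L
Fraction remaining after one interval: r = e^(−kτ) = e^(−0.06250 × 20.3) = 0.2812
Before dose 3, 2 doses have been given (aged 1τ, 2τ).
C_trough = C₀ × (r + r²) = 7.273 × (0.2812 + 0.07907) = 2.620 mg/L

2.62 mg/L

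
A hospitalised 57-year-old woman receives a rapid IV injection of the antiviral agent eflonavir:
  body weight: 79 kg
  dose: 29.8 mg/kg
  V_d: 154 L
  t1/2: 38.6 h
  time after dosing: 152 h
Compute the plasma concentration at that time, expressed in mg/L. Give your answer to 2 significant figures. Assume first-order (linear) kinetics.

1.0 mg/L

Total dose = 29.8 × 79 = 2354 mg
C₀ = Dose / Vd = 2354 / 154 = 15.29 mg/L
k = ln2 / t½ = 0.693147 / 38.6 = 0.01796 h⁻¹
C = C₀ · e^(−k·t) = 15.29 × e^(−0.01796 × 152)
  = 15.29 × 0.06522 = 0.9972 mg/L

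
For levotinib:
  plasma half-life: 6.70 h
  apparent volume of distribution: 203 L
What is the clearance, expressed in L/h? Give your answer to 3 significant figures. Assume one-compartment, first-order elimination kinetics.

21.0 L/h

k = ln2 / t½ = 0.693147 / 6.70 = 0.1035 h⁻¹
CL = k × Vd = 0.1035 × 203 = 21.01 L/h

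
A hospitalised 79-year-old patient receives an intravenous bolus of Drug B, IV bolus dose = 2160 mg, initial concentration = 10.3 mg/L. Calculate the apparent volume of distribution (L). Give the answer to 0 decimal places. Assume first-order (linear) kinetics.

Vd = Dose / C₀ = 2160 / 10.3 = 209.7 L

210 L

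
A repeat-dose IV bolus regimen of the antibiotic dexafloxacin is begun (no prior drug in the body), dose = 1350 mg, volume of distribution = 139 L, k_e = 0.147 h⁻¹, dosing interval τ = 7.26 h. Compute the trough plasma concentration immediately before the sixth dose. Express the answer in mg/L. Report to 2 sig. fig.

5.1 mg/L

C₀ per dose = Dose / Vd = 1350 / 139 = 9.712 mg/L
Fraction remaining after one interval: r = e^(−kτ) = e^(−0.1470 × 7.26) = 0.3440
Before dose 6, 5 doses have been given (aged 1τ, 2τ, 3τ, 4τ, 5τ).
C_trough = C₀ × (r + r² + … + r^5) = C₀ × r(1−r^5)/(1−r)
        = 9.712 × 0.3440 × (1 − 0.004817) / (1 − 0.3440) = 5.068 mg/L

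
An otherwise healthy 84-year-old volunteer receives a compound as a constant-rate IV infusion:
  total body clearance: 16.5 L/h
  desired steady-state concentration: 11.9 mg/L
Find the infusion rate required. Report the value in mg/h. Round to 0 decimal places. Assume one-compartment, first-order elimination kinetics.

196 mg/h

At steady state, infusion rate R₀ = Css × CL = 11.9 × 16.50 = 196.4 mg/h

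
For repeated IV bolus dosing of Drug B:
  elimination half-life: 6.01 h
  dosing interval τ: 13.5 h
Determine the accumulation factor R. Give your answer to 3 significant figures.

1.27

k = ln2 / t½ = 0.693147 / 6.01 = 0.1153 h⁻¹
e^(−kτ) = e^(−0.1153 × 13.5) = 0.2109
Accumulation ratio R = 1 / (1 − e^(−kτ)) = 1 / (1 − 0.2109) = 1.267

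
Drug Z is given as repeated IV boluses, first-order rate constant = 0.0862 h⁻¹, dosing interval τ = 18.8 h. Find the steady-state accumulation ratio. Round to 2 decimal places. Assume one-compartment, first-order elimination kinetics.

e^(−kτ) = e^(−0.08620 × 18.8) = 0.1978
Accumulation ratio R = 1 / (1 − e^(−kτ)) = 1 / (1 − 0.1978) = 1.247

1.25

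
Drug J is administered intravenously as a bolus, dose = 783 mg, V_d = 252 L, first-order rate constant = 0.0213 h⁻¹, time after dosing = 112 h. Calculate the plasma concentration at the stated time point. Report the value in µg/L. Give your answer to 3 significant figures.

286 µg/L

C₀ = Dose / Vd = 783.0 / 252 = 3.107 mg/L
C = C₀ · e^(−k·t) = 3.107 × e^(−0.02130 × 112)
  = 3.107 × 0.09203 = 0.2859 mg/L
Convert: 0.2859 mg/L × 1000 = 285.9 µg/L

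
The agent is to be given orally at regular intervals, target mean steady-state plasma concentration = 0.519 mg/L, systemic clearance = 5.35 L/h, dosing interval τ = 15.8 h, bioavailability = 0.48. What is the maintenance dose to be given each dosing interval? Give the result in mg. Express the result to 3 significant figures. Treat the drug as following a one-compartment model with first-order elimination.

91.4 mg

At steady state, F × (Dose/τ) = Css × CL.
Dose = Css × CL × τ / F = 0.519 × 5.350 × 15.8 / 0.48 = 91.40 mg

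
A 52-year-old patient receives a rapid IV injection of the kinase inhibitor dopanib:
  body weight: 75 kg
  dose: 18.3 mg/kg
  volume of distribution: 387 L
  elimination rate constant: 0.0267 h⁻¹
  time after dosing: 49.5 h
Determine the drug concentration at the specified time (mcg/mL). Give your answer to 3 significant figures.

0.946 mcg/mL

Total dose = 18.3 × 75 = 1373 mg
C₀ = Dose / Vd = 1373 / 387 = 3.548 mg/L
C = C₀ · e^(−k·t) = 3.548 × e^(−0.02670 × 49.5)
  = 3.548 × 0.2667 = 0.9463 mg/L
(0.9463 mg/L = 0.9463 mcg/mL)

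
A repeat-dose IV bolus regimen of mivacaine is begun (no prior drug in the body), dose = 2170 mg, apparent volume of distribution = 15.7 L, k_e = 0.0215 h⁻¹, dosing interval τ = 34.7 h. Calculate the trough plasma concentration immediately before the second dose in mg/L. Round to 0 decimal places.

66 mg/L

C₀ per dose = Dose / Vd = 2170 / 15.7 = 138.2 mg/L
Fraction remaining after one interval: r = e^(−kτ) = e^(−0.02150 × 34.7) = 0.4742
Before dose 2, 1 dose has been given (aged 1τ).
C_trough = C₀ × r = 138.2 × 0.4742 = 65.53 mg/L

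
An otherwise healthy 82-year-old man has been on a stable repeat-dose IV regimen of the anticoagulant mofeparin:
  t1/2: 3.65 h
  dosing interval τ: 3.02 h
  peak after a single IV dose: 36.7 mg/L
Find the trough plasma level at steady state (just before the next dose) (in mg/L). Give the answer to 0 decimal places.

47 mg/L

k = ln2 / t½ = 0.693147 / 3.65 = 0.1899 h⁻¹
e^(−kτ) = e^(−0.1899 × 3.02) = 0.5636
Accumulation ratio R = 1 / (1 − e^(−kτ)) = 1 / (1 − 0.5636) = 2.291
Steady-state trough = C₀ × R × e^(−kτ) = 36.7 × 2.291 × 0.5636 = 47.39 mg/L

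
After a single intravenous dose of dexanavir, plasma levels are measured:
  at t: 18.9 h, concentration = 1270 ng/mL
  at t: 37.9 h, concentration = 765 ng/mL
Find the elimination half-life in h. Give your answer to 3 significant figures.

k = ln(C₁/C₂) / (t₂ − t₁) = ln(1270/765) / (37.9 − 18.9)
  = 0.5069 / 19.00 = 0.02668 h⁻¹
t½ = ln2 / k = 0.693147 / 0.02668 = 25.98 h

26.0 h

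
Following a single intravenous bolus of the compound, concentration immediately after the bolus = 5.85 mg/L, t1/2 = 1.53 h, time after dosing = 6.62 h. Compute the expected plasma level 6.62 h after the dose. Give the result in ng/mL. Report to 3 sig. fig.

292 ng/mL

k = ln2 / t½ = 0.693147 / 1.53 = 0.4530 h⁻¹
C = C₀ · e^(−k·t) = 5.850 × e^(−0.4530 × 6.62)
  = 5.850 × 0.04984 = 0.2916 mg/L
Convert: 0.2916 mg/L × 1000 = 291.6 ng/mL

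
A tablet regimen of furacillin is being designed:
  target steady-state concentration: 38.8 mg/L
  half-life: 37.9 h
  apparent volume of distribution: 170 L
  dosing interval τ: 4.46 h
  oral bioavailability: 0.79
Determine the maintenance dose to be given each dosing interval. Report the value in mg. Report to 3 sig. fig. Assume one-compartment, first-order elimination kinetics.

k = ln2 / t½ = 0.693147 / 37.9 = 0.01829 h⁻¹
CL = k × Vd = 0.01829 × 170 = 3.109 L/h
At steady state, F × (Dose/τ) = Css × CL.
Dose = Css × CL × τ / F = 38.8 × 3.109 × 4.46 / 0.79 = 681.0 mg

681 mg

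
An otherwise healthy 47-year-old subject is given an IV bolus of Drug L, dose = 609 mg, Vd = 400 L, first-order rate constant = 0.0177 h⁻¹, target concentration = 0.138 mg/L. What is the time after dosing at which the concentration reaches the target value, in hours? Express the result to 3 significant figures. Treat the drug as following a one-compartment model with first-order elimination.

C₀ = Dose / Vd = 609.0 / 400 = 1.523 mg/L
t = ln(C₀ / C) / k = ln(1.523 / 0.138) / 0.01770
  = ln(11.04) / 0.01770 = 2.402 / 0.01770 = 135.7 h

136 h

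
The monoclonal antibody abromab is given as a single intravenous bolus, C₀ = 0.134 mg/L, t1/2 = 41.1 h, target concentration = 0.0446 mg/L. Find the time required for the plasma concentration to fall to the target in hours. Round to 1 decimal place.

k = ln2 / t½ = 0.693147 / 41.1 = 0.01686 h⁻¹
t = ln(C₀ / C) / k = ln(0.1340 / 0.0446) / 0.01686
  = ln(3.004) / 0.01686 = 1.100 / 0.01686 = 65.24 h

65.2 h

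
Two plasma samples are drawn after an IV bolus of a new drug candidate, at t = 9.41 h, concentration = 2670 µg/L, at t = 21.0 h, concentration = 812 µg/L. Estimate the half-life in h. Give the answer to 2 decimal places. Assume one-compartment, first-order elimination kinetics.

6.75 h

k = ln(C₁/C₂) / (t₂ − t₁) = ln(2670/812) / (21.0 − 9.41)
  = 1.190 / 11.59 = 0.1027 h⁻¹
t½ = ln2 / k = 0.693147 / 0.1027 = 6.749 h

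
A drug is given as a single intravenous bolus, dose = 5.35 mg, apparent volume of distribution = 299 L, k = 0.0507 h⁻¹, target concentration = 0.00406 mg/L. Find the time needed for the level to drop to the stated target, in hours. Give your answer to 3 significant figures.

29.3 h

C₀ = Dose / Vd = 5.350 / 299 = 0.01789 mg/L
t = ln(C₀ / C) / k = ln(0.01789 / 0.00406) / 0.05070
  = ln(4.406) / 0.05070 = 1.483 / 0.05070 = 29.25 h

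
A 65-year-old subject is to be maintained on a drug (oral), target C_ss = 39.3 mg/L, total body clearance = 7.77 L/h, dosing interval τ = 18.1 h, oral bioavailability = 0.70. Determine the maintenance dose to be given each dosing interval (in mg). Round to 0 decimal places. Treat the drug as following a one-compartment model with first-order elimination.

7896 mg

At steady state, F × (Dose/τ) = Css × CL.
Dose = Css × CL × τ / F = 39.3 × 7.770 × 18.1 / 0.70 = 7896 mg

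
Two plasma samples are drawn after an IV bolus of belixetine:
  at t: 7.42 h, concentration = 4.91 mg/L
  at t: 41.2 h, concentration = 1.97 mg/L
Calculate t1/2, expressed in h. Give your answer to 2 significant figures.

26 h

k = ln(C₁/C₂) / (t₂ − t₁) = ln(4.91/1.97) / (41.2 − 7.42)
  = 0.9132 / 33.78 = 0.02703 h⁻¹
t½ = ln2 / k = 0.693147 / 0.02703 = 25.64 h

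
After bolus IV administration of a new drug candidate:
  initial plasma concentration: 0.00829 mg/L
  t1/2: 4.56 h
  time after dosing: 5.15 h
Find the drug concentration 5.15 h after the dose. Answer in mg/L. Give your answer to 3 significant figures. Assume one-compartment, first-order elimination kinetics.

k = ln2 / t½ = 0.693147 / 4.56 = 0.1520 h⁻¹
C = C₀ · e^(−k·t) = 0.008290 × e^(−0.1520 × 5.15)
  = 0.008290 × 0.4571 = 0.003789 mg/L

0.00379 mg/L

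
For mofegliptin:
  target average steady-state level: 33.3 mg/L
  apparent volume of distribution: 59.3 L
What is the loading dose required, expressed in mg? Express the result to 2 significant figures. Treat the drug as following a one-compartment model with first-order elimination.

2000 mg

LD = Css × Vd = 33.3 × 59.3 = 1975 mg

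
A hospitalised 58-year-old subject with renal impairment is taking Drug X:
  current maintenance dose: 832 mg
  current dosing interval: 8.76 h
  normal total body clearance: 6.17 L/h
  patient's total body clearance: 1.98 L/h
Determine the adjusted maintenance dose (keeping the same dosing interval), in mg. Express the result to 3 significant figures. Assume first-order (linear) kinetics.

To keep the same average steady-state level, dosing rate must scale with clearance.
CL ratio = 1.98 / 6.17 = 0.3209
New dose (same interval) = 832 × 0.3209 = 267.0 mg

267 mg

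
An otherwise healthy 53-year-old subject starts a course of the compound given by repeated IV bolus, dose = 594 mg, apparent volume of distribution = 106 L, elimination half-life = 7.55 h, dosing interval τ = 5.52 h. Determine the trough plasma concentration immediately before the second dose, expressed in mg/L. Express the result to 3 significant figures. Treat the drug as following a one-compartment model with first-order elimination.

3.38 mg/L

C₀ per dose = Dose / Vd = 594 / 106 = 5.604 mg/L
k = ln2 / t½ = 0.693147 / 7.55 = 0.09181 h⁻¹
Fraction remaining after one interval: r = e^(−kτ) = e^(−0.09181 × 5.52) = 0.6024
Before dose 2, 1 dose has been given (aged 1τ).
C_trough = C₀ × r = 5.604 × 0.6024 = 3.376 mg/L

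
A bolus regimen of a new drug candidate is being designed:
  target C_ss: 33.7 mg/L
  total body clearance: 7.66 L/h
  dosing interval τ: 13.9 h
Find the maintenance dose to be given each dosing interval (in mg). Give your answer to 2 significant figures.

3600 mg

At steady state, Dose/τ = Css × CL.
Dose = Css × CL × τ = 33.7 × 7.660 × 13.9 = 3588 mg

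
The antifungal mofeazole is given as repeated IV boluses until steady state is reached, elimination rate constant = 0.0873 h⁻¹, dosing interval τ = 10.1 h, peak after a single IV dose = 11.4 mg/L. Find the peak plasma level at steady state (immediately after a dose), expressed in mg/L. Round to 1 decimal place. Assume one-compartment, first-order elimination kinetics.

19.5 mg/L

e^(−kτ) = e^(−0.08730 × 10.1) = 0.4141
Accumulation ratio R = 1 / (1 − e^(−kτ)) = 1 / (1 − 0.4141) = 1.707
Steady-state peak = C₀ × R = 11.4 × 1.707 = 19.46 mg/L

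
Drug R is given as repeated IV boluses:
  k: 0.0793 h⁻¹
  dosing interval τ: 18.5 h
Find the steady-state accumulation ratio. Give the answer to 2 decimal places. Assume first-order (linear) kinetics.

e^(−kτ) = e^(−0.07930 × 18.5) = 0.2306
Accumulation ratio R = 1 / (1 − e^(−kτ)) = 1 / (1 − 0.2306) = 1.300

1.30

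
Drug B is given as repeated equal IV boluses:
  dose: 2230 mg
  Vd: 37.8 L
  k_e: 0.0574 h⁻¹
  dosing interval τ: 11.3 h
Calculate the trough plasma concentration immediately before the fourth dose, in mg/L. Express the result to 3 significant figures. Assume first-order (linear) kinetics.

C₀ per dose = Dose / Vd = 2230 / 37.8 = 58.99 mg/L
Fraction remaining after one interval: r = e^(−kτ) = e^(−0.05740 × 11.3) = 0.5228
Before dose 4, 3 doses have been given (aged 1τ, 2τ, 3τ).
C_trough = C₀ × (r + r² + … + r^3) = C₀ × r(1−r^3)/(1−r)
        = 58.99 × 0.5228 × (1 − 0.1429) / (1 − 0.5228) = 55.39 mg/L

55.4 mg/L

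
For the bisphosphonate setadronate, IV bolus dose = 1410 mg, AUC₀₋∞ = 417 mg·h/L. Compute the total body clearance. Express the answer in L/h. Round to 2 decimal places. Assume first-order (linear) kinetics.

CL = Dose / AUC = 1410 / 417 = 3.381 L/h

3.38 L/h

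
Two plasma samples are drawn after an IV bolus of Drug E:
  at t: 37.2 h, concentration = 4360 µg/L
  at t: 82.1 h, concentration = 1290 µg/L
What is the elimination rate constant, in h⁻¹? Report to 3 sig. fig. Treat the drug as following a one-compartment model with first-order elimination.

k = ln(C₁/C₂) / (t₂ − t₁) = ln(4360/1290) / (82.1 − 37.2)
  = 1.218 / 44.90 = 0.02713 h⁻¹

0.0271 h⁻¹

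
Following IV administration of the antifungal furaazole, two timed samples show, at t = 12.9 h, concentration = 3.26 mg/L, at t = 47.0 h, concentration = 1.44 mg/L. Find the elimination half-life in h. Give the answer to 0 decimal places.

29 h

k = ln(C₁/C₂) / (t₂ − t₁) = ln(3.26/1.44) / (47.0 − 12.9)
  = 0.8171 / 34.10 = 0.02396 h⁻¹
t½ = ln2 / k = 0.693147 / 0.02396 = 28.93 h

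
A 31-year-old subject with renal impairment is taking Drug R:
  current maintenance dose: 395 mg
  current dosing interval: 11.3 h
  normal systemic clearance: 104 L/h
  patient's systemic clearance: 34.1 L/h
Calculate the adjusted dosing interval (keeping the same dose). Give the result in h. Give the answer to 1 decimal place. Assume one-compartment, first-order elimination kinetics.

To keep the same average steady-state level, dosing rate must scale with clearance.
CL ratio = 34.1 / 104 = 0.3279
New interval (same dose) = 11.3 / 0.3279 = 34.46 h

34.5 h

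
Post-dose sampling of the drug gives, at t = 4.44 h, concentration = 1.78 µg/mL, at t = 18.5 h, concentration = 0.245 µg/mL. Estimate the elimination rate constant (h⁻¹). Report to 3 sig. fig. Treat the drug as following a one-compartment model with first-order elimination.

k = ln(C₁/C₂) / (t₂ − t₁) = ln(1.78/0.245) / (18.5 − 4.44)
  = 1.983 / 14.06 = 0.1410 h⁻¹

0.141 h⁻¹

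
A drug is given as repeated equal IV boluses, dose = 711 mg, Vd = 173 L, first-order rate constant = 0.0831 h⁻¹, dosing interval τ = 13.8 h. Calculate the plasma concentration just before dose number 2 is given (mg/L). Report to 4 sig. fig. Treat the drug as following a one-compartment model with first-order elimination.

1.306 mg/L

C₀ per dose = Dose / Vd = 711 / 173 = 4.110 mg/L
Fraction remaining after one interval: r = e^(−kτ) = e^(−0.08310 × 13.8) = 0.3177
Before dose 2, 1 dose has been given (aged 1τ).
C_trough = C₀ × r = 4.110 × 0.3177 = 1.306 mg/L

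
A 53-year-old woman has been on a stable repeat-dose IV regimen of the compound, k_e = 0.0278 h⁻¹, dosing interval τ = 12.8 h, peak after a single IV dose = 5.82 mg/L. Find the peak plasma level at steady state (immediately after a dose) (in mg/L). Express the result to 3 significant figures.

19.4 mg/L

e^(−kτ) = e^(−0.02780 × 12.8) = 0.7006
Accumulation ratio R = 1 / (1 − e^(−kτ)) = 1 / (1 − 0.7006) = 3.340
Steady-state peak = C₀ × R = 5.82 × 3.340 = 19.44 mg/L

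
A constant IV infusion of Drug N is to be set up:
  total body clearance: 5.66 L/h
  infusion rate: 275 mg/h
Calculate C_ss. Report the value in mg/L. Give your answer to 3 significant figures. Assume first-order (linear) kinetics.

48.6 mg/L

At steady state Css = R₀ / CL = 275 / 5.660 = 48.59 mg/L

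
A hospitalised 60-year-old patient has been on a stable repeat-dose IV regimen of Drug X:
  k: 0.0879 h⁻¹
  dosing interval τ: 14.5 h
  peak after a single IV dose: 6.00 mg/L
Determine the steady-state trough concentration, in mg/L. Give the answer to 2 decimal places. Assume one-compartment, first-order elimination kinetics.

2.33 mg/L

e^(−kτ) = e^(−0.08790 × 14.5) = 0.2796
Accumulation ratio R = 1 / (1 − e^(−kτ)) = 1 / (1 − 0.2796) = 1.388
Steady-state trough = C₀ × R × e^(−kτ) = 6.00 × 1.388 × 0.2796 = 2.329 mg/L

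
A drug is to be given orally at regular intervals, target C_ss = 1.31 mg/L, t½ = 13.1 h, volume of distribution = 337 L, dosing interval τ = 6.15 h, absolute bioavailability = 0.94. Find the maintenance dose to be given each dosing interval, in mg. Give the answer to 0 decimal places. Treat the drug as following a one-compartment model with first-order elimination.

153 mg

k = ln2 / t½ = 0.693147 / 13.1 = 0.05291 h⁻¹
CL = k × Vd = 0.05291 × 337 = 17.83 L/h
At steady state, F × (Dose/τ) = Css × CL.
Dose = Css × CL × τ / F = 1.31 × 17.83 × 6.15 / 0.94 = 152.8 mg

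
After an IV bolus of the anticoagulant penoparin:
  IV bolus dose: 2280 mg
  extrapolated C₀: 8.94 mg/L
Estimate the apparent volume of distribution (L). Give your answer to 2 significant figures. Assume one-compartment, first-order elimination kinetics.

Vd = Dose / C₀ = 2280 / 8.94 = 255.0 L

260 L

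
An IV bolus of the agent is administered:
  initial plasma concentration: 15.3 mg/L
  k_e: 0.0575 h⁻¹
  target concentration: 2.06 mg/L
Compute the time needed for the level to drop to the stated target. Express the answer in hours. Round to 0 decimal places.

t = ln(C₀ / C) / k = ln(15.30 / 2.06) / 0.05750
  = ln(7.427) / 0.05750 = 2.005 / 0.05750 = 34.87 h

35 h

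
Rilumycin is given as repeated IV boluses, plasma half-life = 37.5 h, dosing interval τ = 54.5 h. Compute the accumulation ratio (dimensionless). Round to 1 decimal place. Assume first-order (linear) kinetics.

1.6

k = ln2 / t½ = 0.693147 / 37.5 = 0.01848 h⁻¹
e^(−kτ) = e^(−0.01848 × 54.5) = 0.3653
Accumulation ratio R = 1 / (1 − e^(−kτ)) = 1 / (1 − 0.3653) = 1.576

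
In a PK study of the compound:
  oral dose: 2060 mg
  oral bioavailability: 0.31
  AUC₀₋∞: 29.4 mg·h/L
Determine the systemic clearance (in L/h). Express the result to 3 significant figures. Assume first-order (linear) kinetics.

21.7 L/h

CL = F·Dose / AUC = 0.31 × 2060 / 29.4 = 21.72 L/h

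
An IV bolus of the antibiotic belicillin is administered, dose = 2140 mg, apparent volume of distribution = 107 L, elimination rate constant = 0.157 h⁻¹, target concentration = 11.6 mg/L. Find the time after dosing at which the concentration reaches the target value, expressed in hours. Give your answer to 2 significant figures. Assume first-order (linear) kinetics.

3.5 h

C₀ = Dose / Vd = 2140 / 107 = 20.00 mg/L
t = ln(C₀ / C) / k = ln(20.00 / 11.6) / 0.1570
  = ln(1.724) / 0.1570 = 0.5446 / 0.1570 = 3.469 h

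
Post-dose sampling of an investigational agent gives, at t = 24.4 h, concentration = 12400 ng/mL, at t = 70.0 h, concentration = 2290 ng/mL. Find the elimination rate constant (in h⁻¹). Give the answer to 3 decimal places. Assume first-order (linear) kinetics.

k = ln(C₁/C₂) / (t₂ − t₁) = ln(12400/2290) / (70.0 − 24.4)
  = 1.689 / 45.60 = 0.03704 h⁻¹

0.037 h⁻¹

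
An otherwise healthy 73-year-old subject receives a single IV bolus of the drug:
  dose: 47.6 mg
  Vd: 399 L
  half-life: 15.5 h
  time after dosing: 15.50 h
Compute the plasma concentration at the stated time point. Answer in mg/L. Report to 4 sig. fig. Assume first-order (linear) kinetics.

C₀ = Dose / Vd = 47.60 / 399 = 0.1193 mg/L
k = ln2 / t½ = 0.693147 / 15.5 = 0.04472 h⁻¹
t / t½ = 15.50 / 15.5 = 1 half-lives
C = C₀ × (1/2)^1 = 0.1193 × 0.5000 = 0.05965 mg/L

0.05965 mg/L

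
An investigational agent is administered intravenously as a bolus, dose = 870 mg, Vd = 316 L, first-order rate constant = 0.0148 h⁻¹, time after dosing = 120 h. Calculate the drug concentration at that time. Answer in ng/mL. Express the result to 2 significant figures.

470 ng/mL

C₀ = Dose / Vd = 870.0 / 316 = 2.753 mg/L
C = C₀ · e^(−k·t) = 2.753 × e^(−0.01480 × 120)
  = 2.753 × 0.1693 = 0.4661 mg/L
Convert: 0.4661 mg/L × 1000 = 466.1 ng/mL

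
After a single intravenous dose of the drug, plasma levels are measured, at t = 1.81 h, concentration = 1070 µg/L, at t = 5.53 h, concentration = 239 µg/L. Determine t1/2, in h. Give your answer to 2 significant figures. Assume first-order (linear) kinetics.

k = ln(C₁/C₂) / (t₂ − t₁) = ln(1070/239) / (5.53 − 1.81)
  = 1.499 / 3.720 = 0.4030 h⁻¹
t½ = ln2 / k = 0.693147 / 0.4030 = 1.720 h

1.7 h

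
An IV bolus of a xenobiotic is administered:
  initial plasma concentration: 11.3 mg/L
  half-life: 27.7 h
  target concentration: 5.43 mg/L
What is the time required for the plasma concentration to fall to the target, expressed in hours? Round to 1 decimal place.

29.3 h

k = ln2 / t½ = 0.693147 / 27.7 = 0.02502 h⁻¹
t = ln(C₀ / C) / k = ln(11.30 / 5.43) / 0.02502
  = ln(2.081) / 0.02502 = 0.7328 / 0.02502 = 29.29 h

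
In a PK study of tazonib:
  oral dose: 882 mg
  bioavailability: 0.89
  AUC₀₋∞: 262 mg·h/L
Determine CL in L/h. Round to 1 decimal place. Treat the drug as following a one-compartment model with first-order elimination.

3.0 L/h

CL = F·Dose / AUC = 0.89 × 882 / 262 = 2.996 L/h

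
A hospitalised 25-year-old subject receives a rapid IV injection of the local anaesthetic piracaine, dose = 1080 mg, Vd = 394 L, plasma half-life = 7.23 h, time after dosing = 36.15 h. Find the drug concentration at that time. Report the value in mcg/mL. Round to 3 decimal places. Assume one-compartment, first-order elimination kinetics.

C₀ = Dose / Vd = 1080 / 394 = 2.741 mg/L
k = ln2 / t½ = 0.693147 / 7.23 = 0.09587 h⁻¹
t / t½ = 36.15 / 7.23 = 5 half-lives
C = C₀ × (1/2)^5 = 2.741 × 0.03125 = 0.08566 mg/L
(0.08566 mg/L = 0.08566 mcg/mL)

0.086 mcg/mL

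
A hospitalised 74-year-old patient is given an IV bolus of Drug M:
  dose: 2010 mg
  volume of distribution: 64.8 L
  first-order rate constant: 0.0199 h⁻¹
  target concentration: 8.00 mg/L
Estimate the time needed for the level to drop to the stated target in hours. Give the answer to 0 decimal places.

68 h

C₀ = Dose / Vd = 2010 / 64.8 = 31.02 mg/L
t = ln(C₀ / C) / k = ln(31.02 / 8.00) / 0.01990
  = ln(3.878) / 0.01990 = 1.355 / 0.01990 = 68.09 h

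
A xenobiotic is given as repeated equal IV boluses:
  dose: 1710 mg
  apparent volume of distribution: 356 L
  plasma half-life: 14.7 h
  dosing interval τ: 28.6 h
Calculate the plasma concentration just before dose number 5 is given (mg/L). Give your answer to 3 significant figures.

1.68 mg/L

C₀ per dose = Dose / Vd = 1710 / 356 = 4.803 mg/L
k = ln2 / t½ = 0.693147 / 14.7 = 0.04715 h⁻¹
Fraction remaining after one interval: r = e^(−kτ) = e^(−0.04715 × 28.6) = 0.2596
Before dose 5, 4 doses have been given (aged 1τ, 2τ, 3τ, 4τ).
C_trough = C₀ × (r + r² + … + r^4) = C₀ × r(1−r^4)/(1−r)
        = 4.803 × 0.2596 × (1 − 0.004542) / (1 − 0.2596) = 1.676 mg/L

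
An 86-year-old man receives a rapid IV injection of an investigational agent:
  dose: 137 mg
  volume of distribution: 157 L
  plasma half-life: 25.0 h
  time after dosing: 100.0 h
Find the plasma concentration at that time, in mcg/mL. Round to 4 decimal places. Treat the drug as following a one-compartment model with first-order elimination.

C₀ = Dose / Vd = 137.0 / 157 = 0.8726 mg/L
k = ln2 / t½ = 0.693147 / 25.0 = 0.02773 h⁻¹
t / t½ = 100.0 / 25.0 = 4 half-lives
C = C₀ × (1/2)^4 = 0.8726 × 0.06250 = 0.05454 mg/L
(0.05454 mg/L = 0.05454 mcg/mL)

0.0545 mcg/mL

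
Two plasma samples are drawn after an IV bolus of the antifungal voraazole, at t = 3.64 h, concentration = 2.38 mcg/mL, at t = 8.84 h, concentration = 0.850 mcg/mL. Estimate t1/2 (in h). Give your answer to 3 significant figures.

k = ln(C₁/C₂) / (t₂ − t₁) = ln(2.38/0.850) / (8.84 − 3.64)
  = 1.030 / 5.200 = 0.1981 h⁻¹
t½ = ln2 / k = 0.693147 / 0.1981 = 3.499 h

3.50 h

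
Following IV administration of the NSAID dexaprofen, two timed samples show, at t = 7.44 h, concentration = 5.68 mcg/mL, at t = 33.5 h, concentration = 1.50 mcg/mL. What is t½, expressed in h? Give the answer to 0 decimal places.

14 h

k = ln(C₁/C₂) / (t₂ − t₁) = ln(5.68/1.50) / (33.5 − 7.44)
  = 1.331 / 26.06 = 0.05107 h⁻¹
t½ = ln2 / k = 0.693147 / 0.05107 = 13.57 h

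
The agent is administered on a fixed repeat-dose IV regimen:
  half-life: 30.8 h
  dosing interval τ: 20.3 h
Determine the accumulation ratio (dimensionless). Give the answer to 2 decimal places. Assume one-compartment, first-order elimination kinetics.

2.73

k = ln2 / t½ = 0.693147 / 30.8 = 0.02250 h⁻¹
e^(−kτ) = e^(−0.02250 × 20.3) = 0.6333
Accumulation ratio R = 1 / (1 − e^(−kτ)) = 1 / (1 − 0.6333) = 2.727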